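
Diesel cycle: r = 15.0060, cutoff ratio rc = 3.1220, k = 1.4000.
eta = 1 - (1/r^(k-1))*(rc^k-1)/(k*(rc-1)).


r^(k-1) = 2.9546
rc^k = 4.9227
eta = 0.5531 = 55.3101%

55.3101%


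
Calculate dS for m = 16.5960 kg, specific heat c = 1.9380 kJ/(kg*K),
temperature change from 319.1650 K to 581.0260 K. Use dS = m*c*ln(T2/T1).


T2/T1 = 1.8205
ln(T2/T1) = 0.5991
dS = 16.5960 * 1.9380 * 0.5991 = 19.2685 kJ/K

19.2685 kJ/K


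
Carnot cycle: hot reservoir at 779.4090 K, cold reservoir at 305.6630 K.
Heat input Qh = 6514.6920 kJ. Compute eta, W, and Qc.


eta = 1 - 305.6630/779.4090 = 0.6078
W = 0.6078 * 6514.6920 = 3959.8071 kJ
Qc = 6514.6920 - 3959.8071 = 2554.8849 kJ

eta = 60.7827%, W = 3959.8071 kJ, Qc = 2554.8849 kJ


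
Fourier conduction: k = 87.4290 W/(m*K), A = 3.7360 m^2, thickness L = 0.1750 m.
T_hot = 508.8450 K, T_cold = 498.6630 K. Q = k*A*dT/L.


dT = 10.1820 K
Q = 87.4290 * 3.7360 * 10.1820 / 0.1750 = 19004.5426 W

19004.5426 W


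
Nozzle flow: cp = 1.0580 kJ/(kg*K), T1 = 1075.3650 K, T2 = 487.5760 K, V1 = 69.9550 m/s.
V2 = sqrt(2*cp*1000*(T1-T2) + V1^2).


dT = 587.7890 K
2*cp*1000*dT = 1243761.5240
V1^2 = 4893.7020
V2 = sqrt(1248655.2260) = 1117.4324 m/s

1117.4324 m/s


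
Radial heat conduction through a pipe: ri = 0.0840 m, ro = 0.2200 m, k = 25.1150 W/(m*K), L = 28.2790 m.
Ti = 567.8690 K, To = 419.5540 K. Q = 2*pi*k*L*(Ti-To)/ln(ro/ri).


dT = 148.3150 K
ln(ro/ri) = 0.9628
Q = 2*pi*25.1150*28.2790*148.3150 / 0.9628 = 687418.5468 W

687418.5468 W


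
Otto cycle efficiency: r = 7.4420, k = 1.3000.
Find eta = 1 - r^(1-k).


r^(k-1) = 1.8260
eta = 1 - 1/1.8260 = 0.4524 = 45.2363%

45.2363%


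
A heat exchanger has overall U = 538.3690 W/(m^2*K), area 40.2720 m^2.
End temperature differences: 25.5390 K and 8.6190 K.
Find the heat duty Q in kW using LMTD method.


LMTD = 15.5767 K
Q = 538.3690 * 40.2720 * 15.5767 = 337721.5385 W = 337.7215 kW

337.7215 kW


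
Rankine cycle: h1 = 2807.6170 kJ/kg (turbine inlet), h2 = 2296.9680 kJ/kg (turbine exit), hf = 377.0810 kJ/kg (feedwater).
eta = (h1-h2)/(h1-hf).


W = 510.6490 kJ/kg
Q_in = 2430.5360 kJ/kg
eta = 0.2101 = 21.0097%

eta = 21.0097%


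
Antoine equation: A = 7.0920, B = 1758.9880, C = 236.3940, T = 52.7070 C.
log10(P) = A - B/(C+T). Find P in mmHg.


C+T = 289.1010
B/(C+T) = 6.0843
log10(P) = 7.0920 - 6.0843 = 1.0077
P = 10^1.0077 = 10.1780 mmHg

10.1780 mmHg


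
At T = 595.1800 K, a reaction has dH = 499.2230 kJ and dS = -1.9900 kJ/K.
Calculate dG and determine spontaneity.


T*dS = 595.1800 * -1.9900 = -1184.4082 kJ
dG = 499.2230 + 1184.4082 = 1683.6312 kJ (non-spontaneous)

dG = 1683.6312 kJ, non-spontaneous


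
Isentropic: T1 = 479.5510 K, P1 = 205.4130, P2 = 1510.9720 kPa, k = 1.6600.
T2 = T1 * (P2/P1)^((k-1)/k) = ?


(k-1)/k = 0.3976
(P2/P1)^exp = 2.2109
T2 = 479.5510 * 2.2109 = 1060.2247 K

1060.2247 K


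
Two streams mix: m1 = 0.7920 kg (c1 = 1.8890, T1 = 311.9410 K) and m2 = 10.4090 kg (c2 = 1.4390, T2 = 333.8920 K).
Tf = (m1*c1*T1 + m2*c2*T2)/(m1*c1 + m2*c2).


num = 5467.9095
den = 16.4746
Tf = 331.8986 K

331.8986 K


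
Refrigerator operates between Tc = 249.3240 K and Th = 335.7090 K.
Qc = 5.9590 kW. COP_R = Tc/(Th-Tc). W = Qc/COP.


COP = 249.3240 / 86.3850 = 2.8862
W = 5.9590 / 2.8862 = 2.0647 kW

COP = 2.8862, W = 2.0647 kW


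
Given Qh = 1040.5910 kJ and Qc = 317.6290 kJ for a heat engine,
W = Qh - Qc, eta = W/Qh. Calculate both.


W = 1040.5910 - 317.6290 = 722.9620 kJ
eta = 722.9620 / 1040.5910 = 0.6948 = 69.4761%

W = 722.9620 kJ, eta = 69.4761%


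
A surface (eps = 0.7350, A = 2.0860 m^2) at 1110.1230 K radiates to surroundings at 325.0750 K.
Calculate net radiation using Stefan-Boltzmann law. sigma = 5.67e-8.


T^4 = 1.5187e+12
Tsurr^4 = 1.1167e+10
Q = 0.7350 * 5.67e-8 * 2.0860 * 1.5076e+12 = 131058.1544 W

131058.1544 W


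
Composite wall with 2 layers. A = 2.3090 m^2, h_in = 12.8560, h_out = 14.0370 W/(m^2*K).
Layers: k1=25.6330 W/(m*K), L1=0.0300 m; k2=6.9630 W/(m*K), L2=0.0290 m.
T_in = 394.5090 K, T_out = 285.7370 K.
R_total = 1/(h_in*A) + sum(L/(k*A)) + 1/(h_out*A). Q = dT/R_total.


R_conv_in = 1/(12.8560*2.3090) = 0.0337
R_1 = 0.0300/(25.6330*2.3090) = 0.0005
R_2 = 0.0290/(6.9630*2.3090) = 0.0018
R_conv_out = 1/(14.0370*2.3090) = 0.0309
R_total = 0.0669 K/W
Q = 108.7720 / 0.0669 = 1627.0678 W

R_total = 0.0669 K/W, Q = 1627.0678 W


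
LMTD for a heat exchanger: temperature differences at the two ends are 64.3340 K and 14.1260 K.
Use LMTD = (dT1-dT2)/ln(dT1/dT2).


dT1/dT2 = 4.5543
ln(dT1/dT2) = 1.5161
LMTD = 50.2080 / 1.5161 = 33.1172 K

33.1172 K


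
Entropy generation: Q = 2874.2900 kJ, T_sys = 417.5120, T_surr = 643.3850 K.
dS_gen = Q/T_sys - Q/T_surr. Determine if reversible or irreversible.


dS_sys = 2874.2900/417.5120 = 6.8843 kJ/K
dS_surr = -2874.2900/643.3850 = -4.4674 kJ/K
dS_gen = 6.8843 - 4.4674 = 2.4169 kJ/K (irreversible)

dS_gen = 2.4169 kJ/K, irreversible


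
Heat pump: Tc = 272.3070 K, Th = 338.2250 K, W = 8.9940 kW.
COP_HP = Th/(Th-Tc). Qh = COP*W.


COP = 338.2250 / 65.9180 = 5.1310
Qh = 5.1310 * 8.9940 = 46.1482 kW

COP = 5.1310, Qh = 46.1482 kW


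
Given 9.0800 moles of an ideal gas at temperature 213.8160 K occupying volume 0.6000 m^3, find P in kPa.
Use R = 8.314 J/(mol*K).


P = nRT/V = 9.0800 * 8.314 * 213.8160 / 0.6000
= 16141.2093 / 0.6000 = 26902.0155 Pa = 26.9020 kPa

26.9020 kPa


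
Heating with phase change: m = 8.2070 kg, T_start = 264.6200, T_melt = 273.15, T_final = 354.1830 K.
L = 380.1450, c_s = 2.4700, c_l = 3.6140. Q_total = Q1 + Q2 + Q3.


Q1 (sensible, solid) = 8.2070 * 2.4700 * 8.5300 = 172.9141 kJ
Q2 (latent) = 8.2070 * 380.1450 = 3119.8500 kJ
Q3 (sensible, liquid) = 8.2070 * 3.6140 * 81.0330 = 2403.4467 kJ
Q_total = 5696.2108 kJ

5696.2108 kJ


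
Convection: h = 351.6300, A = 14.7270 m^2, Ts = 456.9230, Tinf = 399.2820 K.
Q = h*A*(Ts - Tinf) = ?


dT = 57.6410 K
Q = 351.6300 * 14.7270 * 57.6410 = 298491.3252 W

298491.3252 W


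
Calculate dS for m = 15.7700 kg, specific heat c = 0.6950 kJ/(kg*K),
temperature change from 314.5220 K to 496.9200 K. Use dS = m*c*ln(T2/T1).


T2/T1 = 1.5799
ln(T2/T1) = 0.4574
dS = 15.7700 * 0.6950 * 0.4574 = 5.0129 kJ/K

5.0129 kJ/K


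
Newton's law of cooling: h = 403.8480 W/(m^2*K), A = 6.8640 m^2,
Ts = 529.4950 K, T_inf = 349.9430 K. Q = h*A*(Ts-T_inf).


dT = 179.5520 K
Q = 403.8480 * 6.8640 * 179.5520 = 497720.4193 W

497720.4193 W


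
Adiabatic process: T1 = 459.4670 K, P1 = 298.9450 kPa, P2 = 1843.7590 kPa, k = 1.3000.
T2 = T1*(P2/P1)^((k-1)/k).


(k-1)/k = 0.2308
(P2/P1)^exp = 1.5217
T2 = 459.4670 * 1.5217 = 699.1785 K

699.1785 K


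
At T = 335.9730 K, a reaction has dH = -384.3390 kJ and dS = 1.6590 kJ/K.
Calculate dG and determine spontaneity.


T*dS = 335.9730 * 1.6590 = 557.3792 kJ
dG = -384.3390 - 557.3792 = -941.7182 kJ (spontaneous)

dG = -941.7182 kJ, spontaneous


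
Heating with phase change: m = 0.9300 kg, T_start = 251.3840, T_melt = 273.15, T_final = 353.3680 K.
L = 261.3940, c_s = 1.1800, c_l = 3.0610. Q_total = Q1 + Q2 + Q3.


Q1 (sensible, solid) = 0.9300 * 1.1800 * 21.7660 = 23.8860 kJ
Q2 (latent) = 0.9300 * 261.3940 = 243.0964 kJ
Q3 (sensible, liquid) = 0.9300 * 3.0610 * 80.2180 = 228.3590 kJ
Q_total = 495.3414 kJ

495.3414 kJ


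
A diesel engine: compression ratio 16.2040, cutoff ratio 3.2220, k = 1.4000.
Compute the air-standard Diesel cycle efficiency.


r^(k-1) = 3.0468
rc^k = 5.1449
eta = 0.5627 = 56.2688%

56.2688%


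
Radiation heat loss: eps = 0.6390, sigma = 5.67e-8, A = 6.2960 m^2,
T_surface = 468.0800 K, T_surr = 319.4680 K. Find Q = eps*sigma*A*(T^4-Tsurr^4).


T^4 = 4.8004e+10
Tsurr^4 = 1.0416e+10
Q = 0.6390 * 5.67e-8 * 6.2960 * 3.7588e+10 = 8574.3109 W

8574.3109 W


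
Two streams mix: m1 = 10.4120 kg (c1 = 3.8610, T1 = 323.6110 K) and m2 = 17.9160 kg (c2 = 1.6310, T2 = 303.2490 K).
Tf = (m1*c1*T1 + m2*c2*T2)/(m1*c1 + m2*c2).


num = 21870.6369
den = 69.4217
Tf = 315.0402 K

315.0402 K


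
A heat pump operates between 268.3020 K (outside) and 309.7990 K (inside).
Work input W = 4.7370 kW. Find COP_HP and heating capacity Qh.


COP = 309.7990 / 41.4970 = 7.4656
Qh = 7.4656 * 4.7370 = 35.3644 kW

COP = 7.4656, Qh = 35.3644 kW


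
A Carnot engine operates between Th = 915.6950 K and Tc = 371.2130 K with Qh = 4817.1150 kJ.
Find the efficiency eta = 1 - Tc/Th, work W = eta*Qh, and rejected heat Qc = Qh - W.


eta = 1 - 371.2130/915.6950 = 0.5946
W = 0.5946 * 4817.1150 = 2864.3079 kJ
Qc = 4817.1150 - 2864.3079 = 1952.8071 kJ

eta = 59.4611%, W = 2864.3079 kJ, Qc = 1952.8071 kJ


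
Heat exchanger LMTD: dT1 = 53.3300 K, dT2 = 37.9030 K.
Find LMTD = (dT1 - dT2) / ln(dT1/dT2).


dT1/dT2 = 1.4070
ln(dT1/dT2) = 0.3415
LMTD = 15.4270 / 0.3415 = 45.1784 K

45.1784 K


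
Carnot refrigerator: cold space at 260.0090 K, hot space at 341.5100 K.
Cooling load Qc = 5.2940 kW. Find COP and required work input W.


COP = 260.0090 / 81.5010 = 3.1903
W = 5.2940 / 3.1903 = 1.6594 kW

COP = 3.1903, W = 1.6594 kW


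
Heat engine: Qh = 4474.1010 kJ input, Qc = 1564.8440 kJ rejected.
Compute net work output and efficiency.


W = 4474.1010 - 1564.8440 = 2909.2570 kJ
eta = 2909.2570 / 4474.1010 = 0.6502 = 65.0244%

W = 2909.2570 kJ, eta = 65.0244%


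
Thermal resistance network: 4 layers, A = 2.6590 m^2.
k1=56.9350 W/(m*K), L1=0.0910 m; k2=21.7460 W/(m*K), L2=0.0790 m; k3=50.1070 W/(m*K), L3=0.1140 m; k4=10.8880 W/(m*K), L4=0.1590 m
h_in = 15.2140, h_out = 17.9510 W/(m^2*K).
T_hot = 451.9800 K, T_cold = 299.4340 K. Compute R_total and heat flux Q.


R_conv_in = 1/(15.2140*2.6590) = 0.0247
R_1 = 0.0910/(56.9350*2.6590) = 0.0006
R_2 = 0.0790/(21.7460*2.6590) = 0.0014
R_3 = 0.1140/(50.1070*2.6590) = 0.0009
R_4 = 0.1590/(10.8880*2.6590) = 0.0055
R_conv_out = 1/(17.9510*2.6590) = 0.0210
R_total = 0.0540 K/W
Q = 152.5460 / 0.0540 = 2825.7197 W

R_total = 0.0540 K/W, Q = 2825.7197 W


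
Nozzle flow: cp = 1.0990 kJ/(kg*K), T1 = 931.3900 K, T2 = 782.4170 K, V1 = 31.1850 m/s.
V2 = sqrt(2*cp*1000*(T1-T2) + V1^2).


dT = 148.9730 K
2*cp*1000*dT = 327442.6540
V1^2 = 972.5042
V2 = sqrt(328415.1582) = 573.0752 m/s

573.0752 m/s


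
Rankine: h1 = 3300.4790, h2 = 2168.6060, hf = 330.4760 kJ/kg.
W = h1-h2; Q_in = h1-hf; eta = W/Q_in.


W = 1131.8730 kJ/kg
Q_in = 2970.0030 kJ/kg
eta = 0.3811 = 38.1102%

eta = 38.1102%


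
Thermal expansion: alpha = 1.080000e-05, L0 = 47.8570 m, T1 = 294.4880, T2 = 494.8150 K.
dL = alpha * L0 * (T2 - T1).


dT = 200.3270 K
dL = 1.080000e-05 * 47.8570 * 200.3270 = 0.103540 m
L_final = 47.960540 m

dL = 0.103540 m


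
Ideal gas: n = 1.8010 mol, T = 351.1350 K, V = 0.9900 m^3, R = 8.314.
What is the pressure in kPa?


P = nRT/V = 1.8010 * 8.314 * 351.1350 / 0.9900
= 5257.7248 / 0.9900 = 5310.8332 Pa = 5.3108 kPa

5.3108 kPa


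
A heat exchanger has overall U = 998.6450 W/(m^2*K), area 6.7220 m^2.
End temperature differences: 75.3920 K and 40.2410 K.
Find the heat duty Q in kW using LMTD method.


LMTD = 55.9894 K
Q = 998.6450 * 6.7220 * 55.9894 = 375851.0610 W = 375.8511 kW

375.8511 kW


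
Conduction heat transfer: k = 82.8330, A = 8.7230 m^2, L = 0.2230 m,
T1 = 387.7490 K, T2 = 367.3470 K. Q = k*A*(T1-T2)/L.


dT = 20.4020 K
Q = 82.8330 * 8.7230 * 20.4020 / 0.2230 = 66105.4313 W

66105.4313 W


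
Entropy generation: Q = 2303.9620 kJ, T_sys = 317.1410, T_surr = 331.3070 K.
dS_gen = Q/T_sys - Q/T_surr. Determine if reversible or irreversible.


dS_sys = 2303.9620/317.1410 = 7.2648 kJ/K
dS_surr = -2303.9620/331.3070 = -6.9542 kJ/K
dS_gen = 7.2648 - 6.9542 = 0.3106 kJ/K (irreversible)

dS_gen = 0.3106 kJ/K, irreversible


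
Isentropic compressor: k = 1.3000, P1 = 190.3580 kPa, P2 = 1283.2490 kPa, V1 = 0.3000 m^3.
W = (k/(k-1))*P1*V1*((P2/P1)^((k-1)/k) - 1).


(k-1)/k = 0.2308
(P2/P1)^exp = 1.5533
W = 4.3333 * 190.3580 * 0.3000 * (1.5533 - 1) = 136.9158 kJ

136.9158 kJ


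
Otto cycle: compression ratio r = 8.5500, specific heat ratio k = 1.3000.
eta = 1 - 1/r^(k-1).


r^(k-1) = 1.9037
eta = 1 - 1/1.9037 = 0.4747 = 47.4697%

47.4697%


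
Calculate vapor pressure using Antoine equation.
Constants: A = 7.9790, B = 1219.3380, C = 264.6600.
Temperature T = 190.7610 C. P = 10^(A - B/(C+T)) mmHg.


C+T = 455.4210
B/(C+T) = 2.6774
log10(P) = 7.9790 - 2.6774 = 5.3016
P = 10^5.3016 = 200268.9320 mmHg

200268.9320 mmHg


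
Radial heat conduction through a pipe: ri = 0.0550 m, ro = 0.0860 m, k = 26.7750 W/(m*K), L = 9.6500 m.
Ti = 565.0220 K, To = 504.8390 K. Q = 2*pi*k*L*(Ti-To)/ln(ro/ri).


dT = 60.1830 K
ln(ro/ri) = 0.4470
Q = 2*pi*26.7750*9.6500*60.1830 / 0.4470 = 218569.3501 W

218569.3501 W


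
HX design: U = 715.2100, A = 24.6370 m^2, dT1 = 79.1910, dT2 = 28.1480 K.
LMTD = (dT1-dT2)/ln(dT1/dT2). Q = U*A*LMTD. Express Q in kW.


LMTD = 49.3462 K
Q = 715.2100 * 24.6370 * 49.3462 = 869510.4616 W = 869.5105 kW

869.5105 kW


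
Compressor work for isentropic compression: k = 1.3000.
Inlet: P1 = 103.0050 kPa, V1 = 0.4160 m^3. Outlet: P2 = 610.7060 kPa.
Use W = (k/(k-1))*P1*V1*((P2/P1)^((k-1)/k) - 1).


(k-1)/k = 0.2308
(P2/P1)^exp = 1.5079
W = 4.3333 * 103.0050 * 0.4160 * (1.5079 - 1) = 94.3126 kJ

94.3126 kJ


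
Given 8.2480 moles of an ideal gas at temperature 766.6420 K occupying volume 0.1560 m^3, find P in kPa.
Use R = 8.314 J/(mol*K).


P = nRT/V = 8.2480 * 8.314 * 766.6420 / 0.1560
= 52571.6104 / 0.1560 = 336997.5024 Pa = 336.9975 kPa

336.9975 kPa


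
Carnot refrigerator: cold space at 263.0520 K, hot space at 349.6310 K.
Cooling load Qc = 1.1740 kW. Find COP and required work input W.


COP = 263.0520 / 86.5790 = 3.0383
W = 1.1740 / 3.0383 = 0.3864 kW

COP = 3.0383, W = 0.3864 kW


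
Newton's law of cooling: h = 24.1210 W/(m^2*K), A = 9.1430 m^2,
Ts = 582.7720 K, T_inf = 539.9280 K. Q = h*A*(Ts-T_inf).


dT = 42.8440 K
Q = 24.1210 * 9.1430 * 42.8440 = 9448.7431 W

9448.7431 W


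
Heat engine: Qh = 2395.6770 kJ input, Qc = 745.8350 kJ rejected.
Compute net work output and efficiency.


W = 2395.6770 - 745.8350 = 1649.8420 kJ
eta = 1649.8420 / 2395.6770 = 0.6887 = 68.8675%

W = 1649.8420 kJ, eta = 68.8675%


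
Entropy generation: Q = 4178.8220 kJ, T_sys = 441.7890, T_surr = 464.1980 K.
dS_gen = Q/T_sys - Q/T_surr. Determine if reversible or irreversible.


dS_sys = 4178.8220/441.7890 = 9.4589 kJ/K
dS_surr = -4178.8220/464.1980 = -9.0022 kJ/K
dS_gen = 9.4589 - 9.0022 = 0.4566 kJ/K (irreversible)

dS_gen = 0.4566 kJ/K, irreversible


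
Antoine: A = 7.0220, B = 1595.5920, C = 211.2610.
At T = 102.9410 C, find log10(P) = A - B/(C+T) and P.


C+T = 314.2020
B/(C+T) = 5.0782
log10(P) = 7.0220 - 5.0782 = 1.9438
P = 10^1.9438 = 87.8544 mmHg

87.8544 mmHg


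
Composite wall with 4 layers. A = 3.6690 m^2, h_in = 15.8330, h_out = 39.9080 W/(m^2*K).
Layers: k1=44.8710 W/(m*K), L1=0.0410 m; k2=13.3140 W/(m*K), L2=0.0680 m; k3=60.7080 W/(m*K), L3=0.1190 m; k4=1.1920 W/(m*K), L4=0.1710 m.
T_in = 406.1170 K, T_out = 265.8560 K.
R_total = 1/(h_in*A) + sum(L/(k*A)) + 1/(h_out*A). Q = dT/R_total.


R_conv_in = 1/(15.8330*3.6690) = 0.0172
R_1 = 0.0410/(44.8710*3.6690) = 0.0002
R_2 = 0.0680/(13.3140*3.6690) = 0.0014
R_3 = 0.1190/(60.7080*3.6690) = 0.0005
R_4 = 0.1710/(1.1920*3.6690) = 0.0391
R_conv_out = 1/(39.9080*3.6690) = 0.0068
R_total = 0.0653 K/W
Q = 140.2610 / 0.0653 = 2147.3307 W

R_total = 0.0653 K/W, Q = 2147.3307 W


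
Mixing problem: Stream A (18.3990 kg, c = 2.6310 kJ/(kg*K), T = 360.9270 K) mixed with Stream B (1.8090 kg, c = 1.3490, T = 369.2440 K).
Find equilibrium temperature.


num = 18372.7521
den = 50.8481
Tf = 361.3262 K

361.3262 K


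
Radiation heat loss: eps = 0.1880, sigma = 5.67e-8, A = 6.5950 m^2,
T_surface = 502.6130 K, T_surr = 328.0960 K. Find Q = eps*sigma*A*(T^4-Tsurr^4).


T^4 = 6.3817e+10
Tsurr^4 = 1.1588e+10
Q = 0.1880 * 5.67e-8 * 6.5950 * 5.2229e+10 = 3671.6952 W

3671.6952 W


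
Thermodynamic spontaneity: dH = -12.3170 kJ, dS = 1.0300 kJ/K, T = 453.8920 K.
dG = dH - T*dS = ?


T*dS = 453.8920 * 1.0300 = 467.5088 kJ
dG = -12.3170 - 467.5088 = -479.8258 kJ (spontaneous)

dG = -479.8258 kJ, spontaneous


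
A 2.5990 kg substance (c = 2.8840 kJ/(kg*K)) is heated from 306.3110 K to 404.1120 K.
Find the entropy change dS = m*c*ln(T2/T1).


T2/T1 = 1.3193
ln(T2/T1) = 0.2771
dS = 2.5990 * 2.8840 * 0.2771 = 2.0769 kJ/K

2.0769 kJ/K


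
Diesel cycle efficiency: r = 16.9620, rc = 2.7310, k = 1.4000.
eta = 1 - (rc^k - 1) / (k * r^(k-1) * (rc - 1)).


r^(k-1) = 3.1031
rc^k = 4.0818
eta = 0.5902 = 59.0186%

59.0186%


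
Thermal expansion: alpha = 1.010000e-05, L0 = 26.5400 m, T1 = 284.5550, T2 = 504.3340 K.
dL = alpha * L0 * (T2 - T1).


dT = 219.7790 K
dL = 1.010000e-05 * 26.5400 * 219.7790 = 0.058913 m
L_final = 26.598913 m

dL = 0.058913 m


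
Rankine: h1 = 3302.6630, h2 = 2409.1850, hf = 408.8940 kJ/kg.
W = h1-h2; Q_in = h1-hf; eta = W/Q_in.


W = 893.4780 kJ/kg
Q_in = 2893.7690 kJ/kg
eta = 0.3088 = 30.8759%

eta = 30.8759%


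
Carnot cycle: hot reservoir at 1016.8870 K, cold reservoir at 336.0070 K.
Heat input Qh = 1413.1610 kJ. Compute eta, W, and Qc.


eta = 1 - 336.0070/1016.8870 = 0.6696
W = 0.6696 * 1413.1610 = 946.2143 kJ
Qc = 1413.1610 - 946.2143 = 466.9467 kJ

eta = 66.9573%, W = 946.2143 kJ, Qc = 466.9467 kJ


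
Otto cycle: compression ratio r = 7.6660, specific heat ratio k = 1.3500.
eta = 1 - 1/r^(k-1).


r^(k-1) = 2.0399
eta = 1 - 1/2.0399 = 0.5098 = 50.9769%

50.9769%


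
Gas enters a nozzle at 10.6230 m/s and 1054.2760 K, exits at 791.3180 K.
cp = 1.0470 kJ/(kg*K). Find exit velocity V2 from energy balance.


dT = 262.9580 K
2*cp*1000*dT = 550634.0520
V1^2 = 112.8481
V2 = sqrt(550746.9001) = 742.1232 m/s

742.1232 m/s


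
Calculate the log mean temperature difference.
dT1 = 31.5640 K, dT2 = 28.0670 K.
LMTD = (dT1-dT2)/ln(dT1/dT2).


dT1/dT2 = 1.1246
ln(dT1/dT2) = 0.1174
LMTD = 3.4970 / 0.1174 = 29.7813 K

29.7813 K


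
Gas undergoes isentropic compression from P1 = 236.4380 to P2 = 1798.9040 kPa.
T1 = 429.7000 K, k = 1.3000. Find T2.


(k-1)/k = 0.2308
(P2/P1)^exp = 1.5973
T2 = 429.7000 * 1.5973 = 686.3413 K

686.3413 K


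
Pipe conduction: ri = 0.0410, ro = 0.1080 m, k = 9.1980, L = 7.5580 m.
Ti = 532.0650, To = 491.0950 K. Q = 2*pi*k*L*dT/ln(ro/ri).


dT = 40.9700 K
ln(ro/ri) = 0.9686
Q = 2*pi*9.1980*7.5580*40.9700 / 0.9686 = 18476.5113 W

18476.5113 W


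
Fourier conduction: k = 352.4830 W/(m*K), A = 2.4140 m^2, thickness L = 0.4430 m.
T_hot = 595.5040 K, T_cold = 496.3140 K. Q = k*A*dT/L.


dT = 99.1900 K
Q = 352.4830 * 2.4140 * 99.1900 / 0.4430 = 190519.5758 W

190519.5758 W


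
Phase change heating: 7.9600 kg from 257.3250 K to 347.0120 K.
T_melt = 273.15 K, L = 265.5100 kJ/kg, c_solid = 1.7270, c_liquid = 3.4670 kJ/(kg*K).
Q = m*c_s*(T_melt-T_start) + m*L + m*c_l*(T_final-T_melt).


Q1 (sensible, solid) = 7.9600 * 1.7270 * 15.8250 = 217.5450 kJ
Q2 (latent) = 7.9600 * 265.5100 = 2113.4596 kJ
Q3 (sensible, liquid) = 7.9600 * 3.4670 * 73.8620 = 2038.3932 kJ
Q_total = 4369.3979 kJ

4369.3979 kJ


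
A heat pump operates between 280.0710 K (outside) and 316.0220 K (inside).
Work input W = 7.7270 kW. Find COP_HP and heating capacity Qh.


COP = 316.0220 / 35.9510 = 8.7904
Qh = 8.7904 * 7.7270 = 67.9231 kW

COP = 8.7904, Qh = 67.9231 kW


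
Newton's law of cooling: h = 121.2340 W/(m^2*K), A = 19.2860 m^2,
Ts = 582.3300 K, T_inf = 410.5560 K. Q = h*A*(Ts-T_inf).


dT = 171.7740 K
Q = 121.2340 * 19.2860 * 171.7740 = 401628.0401 W

401628.0401 W


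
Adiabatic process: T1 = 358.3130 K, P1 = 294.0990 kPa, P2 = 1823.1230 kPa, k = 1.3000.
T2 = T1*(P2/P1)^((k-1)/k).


(k-1)/k = 0.2308
(P2/P1)^exp = 1.5235
T2 = 358.3130 * 1.5235 = 545.8913 K

545.8913 K


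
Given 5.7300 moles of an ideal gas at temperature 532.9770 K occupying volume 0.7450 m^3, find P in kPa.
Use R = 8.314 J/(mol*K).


P = nRT/V = 5.7300 * 8.314 * 532.9770 / 0.7450
= 25390.6086 / 0.7450 = 34081.3538 Pa = 34.0814 kPa

34.0814 kPa


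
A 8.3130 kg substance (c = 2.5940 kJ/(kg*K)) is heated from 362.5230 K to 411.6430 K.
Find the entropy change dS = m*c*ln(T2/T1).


T2/T1 = 1.1355
ln(T2/T1) = 0.1271
dS = 8.3130 * 2.5940 * 0.1271 = 2.7401 kJ/K

2.7401 kJ/K


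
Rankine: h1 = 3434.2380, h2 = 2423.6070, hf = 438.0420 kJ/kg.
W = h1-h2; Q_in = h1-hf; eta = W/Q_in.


W = 1010.6310 kJ/kg
Q_in = 2996.1960 kJ/kg
eta = 0.3373 = 33.7305%

eta = 33.7305%


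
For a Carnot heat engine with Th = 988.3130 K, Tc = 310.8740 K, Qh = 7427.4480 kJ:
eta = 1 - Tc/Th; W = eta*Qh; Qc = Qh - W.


eta = 1 - 310.8740/988.3130 = 0.6854
W = 0.6854 * 7427.4480 = 5091.1431 kJ
Qc = 7427.4480 - 5091.1431 = 2336.3049 kJ

eta = 68.5450%, W = 5091.1431 kJ, Qc = 2336.3049 kJ


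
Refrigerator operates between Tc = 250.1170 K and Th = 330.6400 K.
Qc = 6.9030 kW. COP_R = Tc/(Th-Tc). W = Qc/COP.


COP = 250.1170 / 80.5230 = 3.1062
W = 6.9030 / 3.1062 = 2.2224 kW

COP = 3.1062, W = 2.2224 kW


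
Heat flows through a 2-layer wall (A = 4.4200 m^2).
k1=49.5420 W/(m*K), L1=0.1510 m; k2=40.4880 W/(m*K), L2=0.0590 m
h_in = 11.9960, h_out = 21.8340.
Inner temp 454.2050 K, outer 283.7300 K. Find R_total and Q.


R_conv_in = 1/(11.9960*4.4200) = 0.0189
R_1 = 0.1510/(49.5420*4.4200) = 0.0007
R_2 = 0.0590/(40.4880*4.4200) = 0.0003
R_conv_out = 1/(21.8340*4.4200) = 0.0104
R_total = 0.0302 K/W
Q = 170.4750 / 0.0302 = 5637.1651 W

R_total = 0.0302 K/W, Q = 5637.1651 W


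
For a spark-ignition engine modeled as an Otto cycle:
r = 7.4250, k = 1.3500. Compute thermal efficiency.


r^(k-1) = 2.0172
eta = 1 - 1/2.0172 = 0.5043 = 50.4257%

50.4257%


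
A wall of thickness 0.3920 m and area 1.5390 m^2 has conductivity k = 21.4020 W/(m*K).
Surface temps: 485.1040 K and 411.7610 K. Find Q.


dT = 73.3430 K
Q = 21.4020 * 1.5390 * 73.3430 / 0.3920 = 6162.6227 W

6162.6227 W


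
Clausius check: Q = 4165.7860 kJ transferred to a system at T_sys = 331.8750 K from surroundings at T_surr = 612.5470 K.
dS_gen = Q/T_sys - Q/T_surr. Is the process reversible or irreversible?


dS_sys = 4165.7860/331.8750 = 12.5523 kJ/K
dS_surr = -4165.7860/612.5470 = -6.8008 kJ/K
dS_gen = 12.5523 - 6.8008 = 5.7515 kJ/K (irreversible)

dS_gen = 5.7515 kJ/K, irreversible


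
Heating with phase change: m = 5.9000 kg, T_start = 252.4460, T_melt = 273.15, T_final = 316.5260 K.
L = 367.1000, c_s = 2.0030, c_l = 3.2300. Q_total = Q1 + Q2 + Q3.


Q1 (sensible, solid) = 5.9000 * 2.0030 * 20.7040 = 244.6737 kJ
Q2 (latent) = 5.9000 * 367.1000 = 2165.8900 kJ
Q3 (sensible, liquid) = 5.9000 * 3.2300 * 43.3760 = 826.6164 kJ
Q_total = 3237.1801 kJ

3237.1801 kJ


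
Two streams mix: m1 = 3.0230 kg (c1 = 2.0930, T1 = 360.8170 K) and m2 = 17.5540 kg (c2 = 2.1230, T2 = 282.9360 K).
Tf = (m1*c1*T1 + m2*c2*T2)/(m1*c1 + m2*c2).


num = 12827.1554
den = 43.5943
Tf = 294.2394 K

294.2394 K


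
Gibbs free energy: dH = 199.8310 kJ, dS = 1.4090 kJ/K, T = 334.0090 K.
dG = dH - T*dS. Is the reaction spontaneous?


T*dS = 334.0090 * 1.4090 = 470.6187 kJ
dG = 199.8310 - 470.6187 = -270.7877 kJ (spontaneous)

dG = -270.7877 kJ, spontaneous


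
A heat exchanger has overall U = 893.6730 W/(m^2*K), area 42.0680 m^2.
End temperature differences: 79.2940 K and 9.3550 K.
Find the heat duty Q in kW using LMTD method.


LMTD = 32.7238 K
Q = 893.6730 * 42.0680 * 32.7238 = 1230252.5937 W = 1230.2526 kW

1230.2526 kW


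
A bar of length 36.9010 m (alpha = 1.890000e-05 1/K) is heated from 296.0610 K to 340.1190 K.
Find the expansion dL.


dT = 44.0580 K
dL = 1.890000e-05 * 36.9010 * 44.0580 = 0.030727 m
L_final = 36.931727 m

dL = 0.030727 m


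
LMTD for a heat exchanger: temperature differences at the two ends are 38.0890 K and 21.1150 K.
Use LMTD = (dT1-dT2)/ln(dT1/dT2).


dT1/dT2 = 1.8039
ln(dT1/dT2) = 0.5899
LMTD = 16.9740 / 0.5899 = 28.7723 K

28.7723 K


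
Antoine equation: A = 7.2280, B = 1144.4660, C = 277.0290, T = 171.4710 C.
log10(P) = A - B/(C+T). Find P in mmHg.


C+T = 448.5000
B/(C+T) = 2.5518
log10(P) = 7.2280 - 2.5518 = 4.6762
P = 10^4.6762 = 47450.0138 mmHg

47450.0138 mmHg


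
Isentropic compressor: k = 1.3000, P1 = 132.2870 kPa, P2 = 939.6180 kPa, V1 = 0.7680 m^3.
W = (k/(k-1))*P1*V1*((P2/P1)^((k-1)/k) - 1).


(k-1)/k = 0.2308
(P2/P1)^exp = 1.5721
W = 4.3333 * 132.2870 * 0.7680 * (1.5721 - 1) = 251.8751 kJ

251.8751 kJ


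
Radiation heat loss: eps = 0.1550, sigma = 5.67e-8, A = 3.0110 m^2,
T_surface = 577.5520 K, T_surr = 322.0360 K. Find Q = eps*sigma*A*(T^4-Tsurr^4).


T^4 = 1.1127e+11
Tsurr^4 = 1.0755e+10
Q = 0.1550 * 5.67e-8 * 3.0110 * 1.0051e+11 = 2659.7476 W

2659.7476 W


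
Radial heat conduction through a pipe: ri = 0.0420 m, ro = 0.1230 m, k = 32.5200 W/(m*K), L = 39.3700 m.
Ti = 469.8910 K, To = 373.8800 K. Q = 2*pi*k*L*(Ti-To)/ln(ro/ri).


dT = 96.0110 K
ln(ro/ri) = 1.0745
Q = 2*pi*32.5200*39.3700*96.0110 / 1.0745 = 718793.9895 W

718793.9895 W


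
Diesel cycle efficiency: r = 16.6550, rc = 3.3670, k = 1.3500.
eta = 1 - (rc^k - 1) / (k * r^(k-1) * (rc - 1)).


r^(k-1) = 2.6763
rc^k = 5.1497
eta = 0.5148 = 51.4779%

51.4779%


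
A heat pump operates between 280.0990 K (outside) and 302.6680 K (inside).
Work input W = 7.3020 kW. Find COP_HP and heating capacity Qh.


COP = 302.6680 / 22.5690 = 13.4108
Qh = 13.4108 * 7.3020 = 97.9255 kW

COP = 13.4108, Qh = 97.9255 kW


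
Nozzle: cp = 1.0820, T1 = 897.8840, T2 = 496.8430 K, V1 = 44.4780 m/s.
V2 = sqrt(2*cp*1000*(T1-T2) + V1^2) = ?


dT = 401.0410 K
2*cp*1000*dT = 867852.7240
V1^2 = 1978.2925
V2 = sqrt(869831.0165) = 932.6473 m/s

932.6473 m/s


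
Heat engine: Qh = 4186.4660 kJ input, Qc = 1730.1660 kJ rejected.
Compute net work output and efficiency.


W = 4186.4660 - 1730.1660 = 2456.3000 kJ
eta = 2456.3000 / 4186.4660 = 0.5867 = 58.6724%

W = 2456.3000 kJ, eta = 58.6724%


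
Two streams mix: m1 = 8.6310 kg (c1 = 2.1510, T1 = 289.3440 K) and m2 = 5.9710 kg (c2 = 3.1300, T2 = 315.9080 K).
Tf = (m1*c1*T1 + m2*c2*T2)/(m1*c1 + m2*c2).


num = 11275.8299
den = 37.2545
Tf = 302.6702 K

302.6702 K


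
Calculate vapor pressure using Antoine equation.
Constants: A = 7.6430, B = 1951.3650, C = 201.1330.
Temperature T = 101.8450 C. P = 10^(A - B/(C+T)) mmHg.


C+T = 302.9780
B/(C+T) = 6.4406
log10(P) = 7.6430 - 6.4406 = 1.2024
P = 10^1.2024 = 15.9362 mmHg

15.9362 mmHg


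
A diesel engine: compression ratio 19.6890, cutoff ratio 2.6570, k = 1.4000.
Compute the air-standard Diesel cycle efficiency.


r^(k-1) = 3.2937
rc^k = 3.9278
eta = 0.6168 = 61.6823%

61.6823%


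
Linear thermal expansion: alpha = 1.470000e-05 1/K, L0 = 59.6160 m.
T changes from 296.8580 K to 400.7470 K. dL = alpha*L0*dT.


dT = 103.8890 K
dL = 1.470000e-05 * 59.6160 * 103.8890 = 0.091044 m
L_final = 59.707044 m

dL = 0.091044 m


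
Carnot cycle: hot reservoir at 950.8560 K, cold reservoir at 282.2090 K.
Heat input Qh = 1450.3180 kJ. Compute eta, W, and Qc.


eta = 1 - 282.2090/950.8560 = 0.7032
W = 0.7032 * 1450.3180 = 1019.8713 kJ
Qc = 1450.3180 - 1019.8713 = 430.4467 kJ

eta = 70.3205%, W = 1019.8713 kJ, Qc = 430.4467 kJ


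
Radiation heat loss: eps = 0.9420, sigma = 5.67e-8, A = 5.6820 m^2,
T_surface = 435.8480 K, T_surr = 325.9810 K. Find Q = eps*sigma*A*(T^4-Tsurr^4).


T^4 = 3.6086e+10
Tsurr^4 = 1.1292e+10
Q = 0.9420 * 5.67e-8 * 5.6820 * 2.4794e+10 = 7524.6228 W

7524.6228 W


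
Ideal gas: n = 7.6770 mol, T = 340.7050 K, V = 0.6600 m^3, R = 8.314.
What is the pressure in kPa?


P = nRT/V = 7.6770 * 8.314 * 340.7050 / 0.6600
= 21746.0343 / 0.6600 = 32948.5368 Pa = 32.9485 kPa

32.9485 kPa


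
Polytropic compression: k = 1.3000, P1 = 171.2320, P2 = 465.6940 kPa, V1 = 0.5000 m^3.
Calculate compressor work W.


(k-1)/k = 0.2308
(P2/P1)^exp = 1.2597
W = 4.3333 * 171.2320 * 0.5000 * (1.2597 - 1) = 96.3556 kJ

96.3556 kJ


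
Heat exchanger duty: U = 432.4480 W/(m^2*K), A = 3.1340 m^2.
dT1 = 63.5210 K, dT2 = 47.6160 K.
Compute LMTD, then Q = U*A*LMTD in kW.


LMTD = 55.1870 K
Q = 432.4480 * 3.1340 * 55.1870 = 74794.5561 W = 74.7946 kW

74.7946 kW


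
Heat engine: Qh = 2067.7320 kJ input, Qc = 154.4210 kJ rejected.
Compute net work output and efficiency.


W = 2067.7320 - 154.4210 = 1913.3110 kJ
eta = 1913.3110 / 2067.7320 = 0.9253 = 92.5319%

W = 1913.3110 kJ, eta = 92.5319%


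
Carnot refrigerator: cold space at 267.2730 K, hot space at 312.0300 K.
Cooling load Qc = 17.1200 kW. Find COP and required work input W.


COP = 267.2730 / 44.7570 = 5.9716
W = 17.1200 / 5.9716 = 2.8669 kW

COP = 5.9716, W = 2.8669 kW


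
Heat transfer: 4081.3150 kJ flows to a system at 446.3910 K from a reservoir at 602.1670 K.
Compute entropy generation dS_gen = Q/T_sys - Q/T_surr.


dS_sys = 4081.3150/446.3910 = 9.1429 kJ/K
dS_surr = -4081.3150/602.1670 = -6.7777 kJ/K
dS_gen = 9.1429 - 6.7777 = 2.3652 kJ/K (irreversible)

dS_gen = 2.3652 kJ/K, irreversible


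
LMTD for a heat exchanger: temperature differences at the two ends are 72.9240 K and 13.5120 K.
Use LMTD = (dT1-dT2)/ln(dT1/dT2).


dT1/dT2 = 5.3970
ln(dT1/dT2) = 1.6858
LMTD = 59.4120 / 1.6858 = 35.2418 K

35.2418 K


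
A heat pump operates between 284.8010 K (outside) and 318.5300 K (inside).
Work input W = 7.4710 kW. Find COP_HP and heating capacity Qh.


COP = 318.5300 / 33.7290 = 9.4438
Qh = 9.4438 * 7.4710 = 70.5546 kW

COP = 9.4438, Qh = 70.5546 kW


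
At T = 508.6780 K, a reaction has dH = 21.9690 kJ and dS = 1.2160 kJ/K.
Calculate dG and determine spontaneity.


T*dS = 508.6780 * 1.2160 = 618.5524 kJ
dG = 21.9690 - 618.5524 = -596.5834 kJ (spontaneous)

dG = -596.5834 kJ, spontaneous


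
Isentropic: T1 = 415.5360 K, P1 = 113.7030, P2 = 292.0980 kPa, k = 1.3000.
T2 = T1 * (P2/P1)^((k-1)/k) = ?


(k-1)/k = 0.2308
(P2/P1)^exp = 1.2433
T2 = 415.5360 * 1.2433 = 516.6160 K

516.6160 K


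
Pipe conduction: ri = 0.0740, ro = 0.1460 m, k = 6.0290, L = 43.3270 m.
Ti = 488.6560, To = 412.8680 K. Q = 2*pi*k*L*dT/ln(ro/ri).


dT = 75.7880 K
ln(ro/ri) = 0.6795
Q = 2*pi*6.0290*43.3270*75.7880 / 0.6795 = 183049.3601 W

183049.3601 W


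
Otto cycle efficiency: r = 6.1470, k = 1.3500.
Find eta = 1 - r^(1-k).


r^(k-1) = 1.8881
eta = 1 - 1/1.8881 = 0.4704 = 47.0376%

47.0376%


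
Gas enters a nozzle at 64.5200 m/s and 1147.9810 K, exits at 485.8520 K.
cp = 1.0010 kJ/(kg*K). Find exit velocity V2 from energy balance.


dT = 662.1290 K
2*cp*1000*dT = 1325582.2580
V1^2 = 4162.8304
V2 = sqrt(1329745.0884) = 1153.1457 m/s

1153.1457 m/s


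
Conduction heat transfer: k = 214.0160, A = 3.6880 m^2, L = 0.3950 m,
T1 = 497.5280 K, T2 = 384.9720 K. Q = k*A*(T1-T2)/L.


dT = 112.5560 K
Q = 214.0160 * 3.6880 * 112.5560 / 0.3950 = 224909.9714 W

224909.9714 W


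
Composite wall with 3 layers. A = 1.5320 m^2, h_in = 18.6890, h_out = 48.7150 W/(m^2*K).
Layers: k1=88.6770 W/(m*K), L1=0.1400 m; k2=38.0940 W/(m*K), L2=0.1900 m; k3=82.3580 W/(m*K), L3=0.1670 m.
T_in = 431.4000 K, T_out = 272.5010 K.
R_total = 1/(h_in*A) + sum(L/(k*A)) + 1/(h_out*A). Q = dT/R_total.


R_conv_in = 1/(18.6890*1.5320) = 0.0349
R_1 = 0.1400/(88.6770*1.5320) = 0.0010
R_2 = 0.1900/(38.0940*1.5320) = 0.0033
R_3 = 0.1670/(82.3580*1.5320) = 0.0013
R_conv_out = 1/(48.7150*1.5320) = 0.0134
R_total = 0.0539 K/W
Q = 158.8990 / 0.0539 = 2946.0951 W

R_total = 0.0539 K/W, Q = 2946.0951 W


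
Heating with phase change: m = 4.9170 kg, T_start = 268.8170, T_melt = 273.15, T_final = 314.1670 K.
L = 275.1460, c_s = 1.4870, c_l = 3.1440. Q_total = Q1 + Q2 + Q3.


Q1 (sensible, solid) = 4.9170 * 1.4870 * 4.3330 = 31.6811 kJ
Q2 (latent) = 4.9170 * 275.1460 = 1352.8929 kJ
Q3 (sensible, liquid) = 4.9170 * 3.1440 * 41.0170 = 634.0838 kJ
Q_total = 2018.6577 kJ

2018.6577 kJ


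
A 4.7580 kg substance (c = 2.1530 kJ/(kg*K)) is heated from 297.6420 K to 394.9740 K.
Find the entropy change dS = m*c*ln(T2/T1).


T2/T1 = 1.3270
ln(T2/T1) = 0.2829
dS = 4.7580 * 2.1530 * 0.2829 = 2.8983 kJ/K

2.8983 kJ/K


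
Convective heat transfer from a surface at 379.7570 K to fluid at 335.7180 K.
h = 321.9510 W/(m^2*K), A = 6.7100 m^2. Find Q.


dT = 44.0390 K
Q = 321.9510 * 6.7100 * 44.0390 = 95137.0646 W

95137.0646 W


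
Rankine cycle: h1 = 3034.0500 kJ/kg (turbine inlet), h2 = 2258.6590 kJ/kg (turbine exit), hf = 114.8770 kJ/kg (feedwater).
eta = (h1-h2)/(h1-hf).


W = 775.3910 kJ/kg
Q_in = 2919.1730 kJ/kg
eta = 0.2656 = 26.5620%

eta = 26.5620%


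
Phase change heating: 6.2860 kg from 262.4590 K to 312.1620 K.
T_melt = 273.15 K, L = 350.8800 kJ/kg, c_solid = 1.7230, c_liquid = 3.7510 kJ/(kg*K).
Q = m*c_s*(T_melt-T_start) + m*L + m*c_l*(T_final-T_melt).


Q1 (sensible, solid) = 6.2860 * 1.7230 * 10.6910 = 115.7918 kJ
Q2 (latent) = 6.2860 * 350.8800 = 2205.6317 kJ
Q3 (sensible, liquid) = 6.2860 * 3.7510 * 39.0120 = 919.8556 kJ
Q_total = 3241.2791 kJ

3241.2791 kJ


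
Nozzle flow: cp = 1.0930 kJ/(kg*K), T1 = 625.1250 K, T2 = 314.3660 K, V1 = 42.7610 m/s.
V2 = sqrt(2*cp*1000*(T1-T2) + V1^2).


dT = 310.7590 K
2*cp*1000*dT = 679319.1740
V1^2 = 1828.5031
V2 = sqrt(681147.6771) = 825.3167 m/s

825.3167 m/s


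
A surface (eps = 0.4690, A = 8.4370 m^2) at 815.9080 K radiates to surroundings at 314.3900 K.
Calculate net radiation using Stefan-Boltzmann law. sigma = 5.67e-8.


T^4 = 4.4316e+11
Tsurr^4 = 9.7696e+09
Q = 0.4690 * 5.67e-8 * 8.4370 * 4.3339e+11 = 97236.1125 W

97236.1125 W


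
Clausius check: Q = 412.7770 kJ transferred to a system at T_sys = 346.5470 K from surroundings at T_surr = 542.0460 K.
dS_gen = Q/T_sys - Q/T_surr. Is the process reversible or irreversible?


dS_sys = 412.7770/346.5470 = 1.1911 kJ/K
dS_surr = -412.7770/542.0460 = -0.7615 kJ/K
dS_gen = 1.1911 - 0.7615 = 0.4296 kJ/K (irreversible)

dS_gen = 0.4296 kJ/K, irreversible


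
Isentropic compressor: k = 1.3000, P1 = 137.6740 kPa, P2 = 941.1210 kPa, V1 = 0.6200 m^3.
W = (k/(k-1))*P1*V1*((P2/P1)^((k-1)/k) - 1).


(k-1)/k = 0.2308
(P2/P1)^exp = 1.5583
W = 4.3333 * 137.6740 * 0.6200 * (1.5583 - 1) = 206.4978 kJ

206.4978 kJ


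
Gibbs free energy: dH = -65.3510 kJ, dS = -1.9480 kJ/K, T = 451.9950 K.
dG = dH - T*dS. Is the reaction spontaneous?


T*dS = 451.9950 * -1.9480 = -880.4863 kJ
dG = -65.3510 + 880.4863 = 815.1353 kJ (non-spontaneous)

dG = 815.1353 kJ, non-spontaneous


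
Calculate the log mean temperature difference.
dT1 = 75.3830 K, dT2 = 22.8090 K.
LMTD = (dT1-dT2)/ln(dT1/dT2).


dT1/dT2 = 3.3050
ln(dT1/dT2) = 1.1954
LMTD = 52.5740 / 1.1954 = 43.9793 K

43.9793 K


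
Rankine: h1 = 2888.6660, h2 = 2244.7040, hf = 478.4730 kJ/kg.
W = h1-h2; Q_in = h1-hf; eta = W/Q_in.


W = 643.9620 kJ/kg
Q_in = 2410.1930 kJ/kg
eta = 0.2672 = 26.7183%

eta = 26.7183%


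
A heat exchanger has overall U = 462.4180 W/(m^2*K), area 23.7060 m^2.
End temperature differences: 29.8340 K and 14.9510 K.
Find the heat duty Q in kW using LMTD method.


LMTD = 21.5424 K
Q = 462.4180 * 23.7060 * 21.5424 = 236149.4002 W = 236.1494 kW

236.1494 kW


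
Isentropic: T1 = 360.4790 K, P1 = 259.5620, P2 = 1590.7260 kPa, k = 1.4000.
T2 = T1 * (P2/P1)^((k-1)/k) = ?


(k-1)/k = 0.2857
(P2/P1)^exp = 1.6786
T2 = 360.4790 * 1.6786 = 605.1156 K

605.1156 K


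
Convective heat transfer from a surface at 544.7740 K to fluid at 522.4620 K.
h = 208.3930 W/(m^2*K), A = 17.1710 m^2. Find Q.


dT = 22.3120 K
Q = 208.3930 * 17.1710 * 22.3120 = 79839.3911 W

79839.3911 W


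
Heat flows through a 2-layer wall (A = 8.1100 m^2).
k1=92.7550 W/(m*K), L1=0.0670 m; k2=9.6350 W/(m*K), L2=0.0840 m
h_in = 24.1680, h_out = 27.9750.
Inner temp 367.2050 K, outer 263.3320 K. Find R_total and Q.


R_conv_in = 1/(24.1680*8.1100) = 0.0051
R_1 = 0.0670/(92.7550*8.1100) = 8.9067e-05
R_2 = 0.0840/(9.6350*8.1100) = 0.0011
R_conv_out = 1/(27.9750*8.1100) = 0.0044
R_total = 0.0107 K/W
Q = 103.8730 / 0.0107 = 9731.6690 W

R_total = 0.0107 K/W, Q = 9731.6690 W


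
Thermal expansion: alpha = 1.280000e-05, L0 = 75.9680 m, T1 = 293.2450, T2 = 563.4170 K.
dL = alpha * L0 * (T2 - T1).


dT = 270.1720 K
dL = 1.280000e-05 * 75.9680 * 270.1720 = 0.262713 m
L_final = 76.230713 m

dL = 0.262713 m


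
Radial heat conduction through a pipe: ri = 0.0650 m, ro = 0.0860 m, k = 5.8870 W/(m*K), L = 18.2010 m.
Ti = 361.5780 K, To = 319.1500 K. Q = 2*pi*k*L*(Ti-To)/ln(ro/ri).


dT = 42.4280 K
ln(ro/ri) = 0.2800
Q = 2*pi*5.8870*18.2010*42.4280 / 0.2800 = 102029.4835 W

102029.4835 W


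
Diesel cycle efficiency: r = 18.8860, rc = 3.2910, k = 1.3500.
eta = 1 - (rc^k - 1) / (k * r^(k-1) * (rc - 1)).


r^(k-1) = 2.7967
rc^k = 4.9934
eta = 0.5383 = 53.8331%

53.8331%


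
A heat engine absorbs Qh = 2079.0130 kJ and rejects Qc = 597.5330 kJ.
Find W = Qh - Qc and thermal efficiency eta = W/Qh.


W = 2079.0130 - 597.5330 = 1481.4800 kJ
eta = 1481.4800 / 2079.0130 = 0.7126 = 71.2588%

W = 1481.4800 kJ, eta = 71.2588%


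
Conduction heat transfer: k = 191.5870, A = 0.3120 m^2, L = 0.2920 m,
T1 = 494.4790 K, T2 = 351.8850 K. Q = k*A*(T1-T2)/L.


dT = 142.5940 K
Q = 191.5870 * 0.3120 * 142.5940 / 0.2920 = 29190.3318 W

29190.3318 W


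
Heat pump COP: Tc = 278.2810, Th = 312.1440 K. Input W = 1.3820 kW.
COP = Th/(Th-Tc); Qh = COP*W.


COP = 312.1440 / 33.8630 = 9.2178
Qh = 9.2178 * 1.3820 = 12.7391 kW

COP = 9.2178, Qh = 12.7391 kW


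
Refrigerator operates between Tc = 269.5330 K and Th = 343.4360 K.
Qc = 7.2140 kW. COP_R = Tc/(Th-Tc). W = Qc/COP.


COP = 269.5330 / 73.9030 = 3.6471
W = 7.2140 / 3.6471 = 1.9780 kW

COP = 3.6471, W = 1.9780 kW


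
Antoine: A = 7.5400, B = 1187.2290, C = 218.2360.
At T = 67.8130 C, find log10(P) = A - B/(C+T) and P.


C+T = 286.0490
B/(C+T) = 4.1504
log10(P) = 7.5400 - 4.1504 = 3.3896
P = 10^3.3896 = 2452.2274 mmHg

2452.2274 mmHg


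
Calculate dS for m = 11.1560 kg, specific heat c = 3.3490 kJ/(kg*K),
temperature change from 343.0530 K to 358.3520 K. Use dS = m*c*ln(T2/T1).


T2/T1 = 1.0446
ln(T2/T1) = 0.0436
dS = 11.1560 * 3.3490 * 0.0436 = 1.6301 kJ/K

1.6301 kJ/K


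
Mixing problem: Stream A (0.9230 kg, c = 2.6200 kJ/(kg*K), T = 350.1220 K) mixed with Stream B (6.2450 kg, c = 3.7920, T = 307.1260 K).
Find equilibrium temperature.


num = 8119.7491
den = 26.0993
Tf = 311.1098 K

311.1098 K


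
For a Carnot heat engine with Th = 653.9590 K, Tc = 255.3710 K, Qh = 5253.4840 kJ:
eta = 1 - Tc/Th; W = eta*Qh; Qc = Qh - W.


eta = 1 - 255.3710/653.9590 = 0.6095
W = 0.6095 * 5253.4840 = 3201.9984 kJ
Qc = 5253.4840 - 3201.9984 = 2051.4856 kJ

eta = 60.9500%, W = 3201.9984 kJ, Qc = 2051.4856 kJ


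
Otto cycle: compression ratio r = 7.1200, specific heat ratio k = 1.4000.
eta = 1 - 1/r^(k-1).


r^(k-1) = 2.1928
eta = 1 - 1/2.1928 = 0.5440 = 54.3955%

54.3955%


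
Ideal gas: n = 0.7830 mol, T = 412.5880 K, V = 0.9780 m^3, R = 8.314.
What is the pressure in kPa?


P = nRT/V = 0.7830 * 8.314 * 412.5880 / 0.9780
= 2685.8909 / 0.9780 = 2746.3098 Pa = 2.7463 kPa

2.7463 kPa


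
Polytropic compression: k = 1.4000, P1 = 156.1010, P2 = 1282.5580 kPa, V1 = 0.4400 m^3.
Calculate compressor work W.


(k-1)/k = 0.2857
(P2/P1)^exp = 1.8253
W = 3.5000 * 156.1010 * 0.4400 * (1.8253 - 1) = 198.3989 kJ

198.3989 kJ


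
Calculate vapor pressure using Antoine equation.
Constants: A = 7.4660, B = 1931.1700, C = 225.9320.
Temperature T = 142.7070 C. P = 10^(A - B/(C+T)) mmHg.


C+T = 368.6390
B/(C+T) = 5.2386
log10(P) = 7.4660 - 5.2386 = 2.2274
P = 10^2.2274 = 168.7920 mmHg

168.7920 mmHg


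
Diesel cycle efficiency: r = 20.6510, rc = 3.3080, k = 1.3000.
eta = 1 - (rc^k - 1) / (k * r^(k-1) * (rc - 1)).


r^(k-1) = 2.4802
rc^k = 4.7363
eta = 0.4979 = 49.7917%

49.7917%


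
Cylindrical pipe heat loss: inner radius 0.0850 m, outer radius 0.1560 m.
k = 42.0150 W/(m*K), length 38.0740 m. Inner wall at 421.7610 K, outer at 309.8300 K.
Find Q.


dT = 111.9310 K
ln(ro/ri) = 0.6072
Q = 2*pi*42.0150*38.0740*111.9310 / 0.6072 = 1852797.5373 W

1852797.5373 W
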